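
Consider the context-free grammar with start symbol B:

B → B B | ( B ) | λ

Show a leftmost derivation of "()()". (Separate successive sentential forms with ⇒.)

B ⇒ BB ⇒ BBB ⇒ BBBB ⇒ (B)BBB ⇒ ()BBB ⇒ ()(B)BB ⇒ ()()BB ⇒ ()()B ⇒ ()()

B ⇒ BB   [B → B B]
BB ⇒ BBB   [B → B B]
BBB ⇒ BBBB   [B → B B]
BBBB ⇒ (B)BBB   [B → ( B )]
(B)BBB ⇒ ()BBB   [B → λ]
()BBB ⇒ ()(B)BB   [B → ( B )]
()(B)BB ⇒ ()()BB   [B → λ]
()()BB ⇒ ()()B   [B → λ]
()()B ⇒ ()()   [B → λ]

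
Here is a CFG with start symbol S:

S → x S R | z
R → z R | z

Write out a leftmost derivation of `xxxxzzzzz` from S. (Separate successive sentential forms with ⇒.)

S⇒xSR⇒xxSRR⇒xxxSRRR⇒xxxxSRRRR⇒xxxxzRRRR⇒xxxxzzRRR⇒xxxxzzzRR⇒xxxxzzzzR⇒xxxxzzzzz

S ⇒ xSR   [S → x S R]
xSR ⇒ xxSRR   [S → x S R]
xxSRR ⇒ xxxSRRR   [S → x S R]
xxxSRRR ⇒ xxxxSRRRR   [S → x S R]
xxxxSRRRR ⇒ xxxxzRRRR   [S → z]
xxxxzRRRR ⇒ xxxxzzRRR   [R → z]
xxxxzzRRR ⇒ xxxxzzzRR   [R → z]
xxxxzzzRR ⇒ xxxxzzzzR   [R → z]
xxxxzzzzR ⇒ xxxxzzzzz   [R → z]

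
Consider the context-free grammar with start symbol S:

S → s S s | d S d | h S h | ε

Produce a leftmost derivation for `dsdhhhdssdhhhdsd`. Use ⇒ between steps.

S ⇒ dSd   [S → d S d]
dSd ⇒ dsSsd   [S → s S s]
dsSsd ⇒ dsdSdsd   [S → d S d]
dsdSdsd ⇒ dsdhShdsd   [S → h S h]
dsdhShdsd ⇒ dsdhhShhdsd   [S → h S h]
dsdhhShhdsd ⇒ dsdhhhShhhdsd   [S → h S h]
dsdhhhShhhdsd ⇒ dsdhhhdSdhhhdsd   [S → d S d]
dsdhhhdSdhhhdsd ⇒ dsdhhhdsSsdhhhdsd   [S → s S s]
dsdhhhdsSsdhhhdsd ⇒ dsdhhhdssdhhhdsd   [S → ε]

S⇒dSd⇒dsSsd⇒dsdSdsd⇒dsdhShdsd⇒dsdhhShhdsd⇒dsdhhhShhhdsd⇒dsdhhhdSdhhhdsd⇒dsdhhhdsSsdhhhdsd⇒dsdhhhdssdhhhdsd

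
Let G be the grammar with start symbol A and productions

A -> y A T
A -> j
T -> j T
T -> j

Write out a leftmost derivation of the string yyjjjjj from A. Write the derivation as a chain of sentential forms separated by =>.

A => yAT => yyATT => yyjTT => yyjjTT => yyjjjT => yyjjjjT => yyjjjjj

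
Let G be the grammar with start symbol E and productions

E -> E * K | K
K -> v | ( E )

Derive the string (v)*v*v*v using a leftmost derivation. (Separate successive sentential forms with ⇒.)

E ⇒ E*K ⇒ E*K*K ⇒ E*K*K*K ⇒ K*K*K*K ⇒ (E)*K*K*K ⇒ (K)*K*K*K ⇒ (v)*K*K*K ⇒ (v)*v*K*K ⇒ (v)*v*v*K ⇒ (v)*v*v*v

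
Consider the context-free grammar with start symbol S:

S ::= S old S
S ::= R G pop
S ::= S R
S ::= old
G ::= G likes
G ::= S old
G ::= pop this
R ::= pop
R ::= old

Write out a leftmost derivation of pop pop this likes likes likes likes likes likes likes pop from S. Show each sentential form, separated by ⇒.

S ⇒ R G pop   [S ::= R G pop]
R G pop ⇒ pop G pop   [R ::= pop]
pop G pop ⇒ pop G likes pop   [G ::= G likes]
pop G likes pop ⇒ pop G likes likes pop   [G ::= G likes]
pop G likes likes pop ⇒ pop G likes likes likes pop   [G ::= G likes]
pop G likes likes likes pop ⇒ pop G likes likes likes likes pop   [G ::= G likes]
pop G likes likes likes likes pop ⇒ pop G likes likes likes likes likes pop   [G ::= G likes]
pop G likes likes likes likes likes pop ⇒ pop G likes likes likes likes likes likes pop   [G ::= G likes]
pop G likes likes likes likes likes likes pop ⇒ pop G likes likes likes likes likes likes likes pop   [G ::= G likes]
pop G likes likes likes likes likes likes likes pop ⇒ pop pop this likes likes likes likes likes likes likes pop   [G ::= pop this]

S ⇒ R G pop ⇒ pop G pop ⇒ pop G likes pop ⇒ pop G likes likes pop ⇒ pop G likes likes likes pop ⇒ pop G likes likes likes likes pop ⇒ pop G likes likes likes likes likes pop ⇒ pop G likes likes likes likes likes likes pop ⇒ pop G likes likes likes likes likes likes likes pop ⇒ pop pop this likes likes likes likes likes likes likes pop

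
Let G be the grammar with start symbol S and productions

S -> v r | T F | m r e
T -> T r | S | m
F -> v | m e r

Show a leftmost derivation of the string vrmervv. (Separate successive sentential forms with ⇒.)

S ⇒ TF ⇒ SF ⇒ TFF ⇒ SFF ⇒ TFFF ⇒ SFFF ⇒ vrFFF ⇒ vrmerFF ⇒ vrmervF ⇒ vrmervv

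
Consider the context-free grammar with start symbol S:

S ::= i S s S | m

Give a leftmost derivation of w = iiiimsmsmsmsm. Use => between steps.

S=>iSsS=>iiSsSsS=>iiiSsSsSsS=>iiiiSsSsSsSsS=>iiiimsSsSsSsS=>iiiimsmsSsSsS=>iiiimsmsmsSsS=>iiiimsmsmsmsS=>iiiimsmsmsmsm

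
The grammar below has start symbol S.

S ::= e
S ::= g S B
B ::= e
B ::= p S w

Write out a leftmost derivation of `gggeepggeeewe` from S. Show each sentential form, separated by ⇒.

S ⇒ gSB   [S ::= g S B]
gSB ⇒ ggSBB   [S ::= g S B]
ggSBB ⇒ gggSBBB   [S ::= g S B]
gggSBBB ⇒ gggeBBB   [S ::= e]
gggeBBB ⇒ gggeeBB   [B ::= e]
gggeeBB ⇒ gggeepSwB   [B ::= p S w]
gggeepSwB ⇒ gggeepgSBwB   [S ::= g S B]
gggeepgSBwB ⇒ gggeepggSBBwB   [S ::= g S B]
gggeepggSBBwB ⇒ gggeepggeBBwB   [S ::= e]
gggeepggeBBwB ⇒ gggeepggeeBwB   [B ::= e]
gggeepggeeBwB ⇒ gggeepggeeewB   [B ::= e]
gggeepggeeewB ⇒ gggeepggeeewe   [B ::= e]

S ⇒ gSB ⇒ ggSBB ⇒ gggSBBB ⇒ gggeBBB ⇒ gggeeBB ⇒ gggeepSwB ⇒ gggeepgSBwB ⇒ gggeepggSBBwB ⇒ gggeepggeBBwB ⇒ gggeepggeeBwB ⇒ gggeepggeeewB ⇒ gggeepggeeewe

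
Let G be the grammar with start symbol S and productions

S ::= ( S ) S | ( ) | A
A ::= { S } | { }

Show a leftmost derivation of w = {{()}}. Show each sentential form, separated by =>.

S=>A=>{S}=>{A}=>{{S}}=>{{()}}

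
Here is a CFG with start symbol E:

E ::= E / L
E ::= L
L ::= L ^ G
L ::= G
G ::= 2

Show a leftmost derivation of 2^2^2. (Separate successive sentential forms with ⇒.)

E⇒L⇒L^G⇒L^G^G⇒G^G^G⇒2^G^G⇒2^2^G⇒2^2^2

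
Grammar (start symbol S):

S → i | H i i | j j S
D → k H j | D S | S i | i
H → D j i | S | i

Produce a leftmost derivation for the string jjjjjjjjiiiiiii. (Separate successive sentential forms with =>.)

S => jjS   [S → j j S]
jjS => jjjjS   [S → j j S]
jjjjS => jjjjjjS   [S → j j S]
jjjjjjS => jjjjjjHii   [S → H i i]
jjjjjjHii => jjjjjjSii   [H → S]
jjjjjjSii => jjjjjjjjSii   [S → j j S]
jjjjjjjjSii => jjjjjjjjHiiii   [S → H i i]
jjjjjjjjHiiii => jjjjjjjjSiiii   [H → S]
jjjjjjjjSiiii => jjjjjjjjHiiiiii   [S → H i i]
jjjjjjjjHiiiiii => jjjjjjjjiiiiiii   [H → i]

S=>jjS=>jjjjS=>jjjjjjS=>jjjjjjHii=>jjjjjjSii=>jjjjjjjjSii=>jjjjjjjjHiiii=>jjjjjjjjSiiii=>jjjjjjjjHiiiiii=>jjjjjjjjiiiiiii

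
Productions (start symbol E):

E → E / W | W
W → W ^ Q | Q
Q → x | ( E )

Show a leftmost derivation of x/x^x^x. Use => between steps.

E=>E/W=>W/W=>Q/W=>x/W=>x/W^Q=>x/W^Q^Q=>x/Q^Q^Q=>x/x^Q^Q=>x/x^x^Q=>x/x^x^x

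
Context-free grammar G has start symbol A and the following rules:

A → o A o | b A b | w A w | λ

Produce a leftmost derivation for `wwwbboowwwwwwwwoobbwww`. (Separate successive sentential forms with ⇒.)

A⇒wAw⇒wwAww⇒wwwAwww⇒wwwbAbwww⇒wwwbbAbbwww⇒wwwbboAobbwww⇒wwwbbooAoobbwww⇒wwwbboowAwoobbwww⇒wwwbboowwAwwoobbwww⇒wwwbboowwwAwwwoobbwww⇒wwwbboowwwwAwwwwoobbwww⇒wwwbboowwwwwwwwoobbwww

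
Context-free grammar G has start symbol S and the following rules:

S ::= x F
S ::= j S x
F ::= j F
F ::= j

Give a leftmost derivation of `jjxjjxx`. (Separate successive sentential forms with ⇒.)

S ⇒ jSx ⇒ jjSxx ⇒ jjxFxx ⇒ jjxjFxx ⇒ jjxjjxx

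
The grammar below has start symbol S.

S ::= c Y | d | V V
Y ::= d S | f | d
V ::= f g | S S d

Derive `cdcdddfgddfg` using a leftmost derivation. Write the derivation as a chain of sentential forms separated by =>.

S=>VV=>SSdV=>cYSdV=>cdSSdV=>cdVVSdV=>cdSSdVSdV=>cdcYSdVSdV=>cdcdSdVSdV=>cdcdddVSdV=>cdcdddfgSdV=>cdcdddfgddV=>cdcdddfgddfg

S => VV   [S ::= V V]
VV => SSdV   [V ::= S S d]
SSdV => cYSdV   [S ::= c Y]
cYSdV => cdSSdV   [Y ::= d S]
cdSSdV => cdVVSdV   [S ::= V V]
cdVVSdV => cdSSdVSdV   [V ::= S S d]
cdSSdVSdV => cdcYSdVSdV   [S ::= c Y]
cdcYSdVSdV => cdcdSdVSdV   [Y ::= d]
cdcdSdVSdV => cdcdddVSdV   [S ::= d]
cdcdddVSdV => cdcdddfgSdV   [V ::= f g]
cdcdddfgSdV => cdcdddfgddV   [S ::= d]
cdcdddfgddV => cdcdddfgddfg   [V ::= f g]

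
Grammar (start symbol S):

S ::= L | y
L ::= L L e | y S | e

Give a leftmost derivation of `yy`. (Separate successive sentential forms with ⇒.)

S ⇒ L ⇒ yS ⇒ yy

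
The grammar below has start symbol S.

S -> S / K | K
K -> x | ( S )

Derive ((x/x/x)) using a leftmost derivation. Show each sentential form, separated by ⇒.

S ⇒ K ⇒ (S) ⇒ (K) ⇒ ((S)) ⇒ ((S/K)) ⇒ ((S/K/K)) ⇒ ((K/K/K)) ⇒ ((x/K/K)) ⇒ ((x/x/K)) ⇒ ((x/x/x))

S ⇒ K   [S -> K]
K ⇒ (S)   [K -> ( S )]
(S) ⇒ (K)   [S -> K]
(K) ⇒ ((S))   [K -> ( S )]
((S)) ⇒ ((S/K))   [S -> S / K]
((S/K)) ⇒ ((S/K/K))   [S -> S / K]
((S/K/K)) ⇒ ((K/K/K))   [S -> K]
((K/K/K)) ⇒ ((x/K/K))   [K -> x]
((x/K/K)) ⇒ ((x/x/K))   [K -> x]
((x/x/K)) ⇒ ((x/x/x))   [K -> x]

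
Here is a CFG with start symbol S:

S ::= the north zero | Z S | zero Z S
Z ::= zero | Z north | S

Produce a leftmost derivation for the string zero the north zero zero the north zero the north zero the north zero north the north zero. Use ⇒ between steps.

S ⇒ zero Z S ⇒ zero Z north S ⇒ zero S north S ⇒ zero Z S north S ⇒ zero S S north S ⇒ zero the north zero S north S ⇒ zero the north zero Z S north S ⇒ zero the north zero S S north S ⇒ zero the north zero zero Z S S north S ⇒ zero the north zero zero S S S north S ⇒ zero the north zero zero the north zero S S north S ⇒ zero the north zero zero the north zero the north zero S north S ⇒ zero the north zero zero the north zero the north zero the north zero north S ⇒ zero the north zero zero the north zero the north zero the north zero north the north zero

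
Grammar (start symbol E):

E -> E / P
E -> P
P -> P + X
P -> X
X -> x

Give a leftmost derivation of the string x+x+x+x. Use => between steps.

E => P   [E -> P]
P => P+X   [P -> P + X]
P+X => P+X+X   [P -> P + X]
P+X+X => P+X+X+X   [P -> P + X]
P+X+X+X => X+X+X+X   [P -> X]
X+X+X+X => x+X+X+X   [X -> x]
x+X+X+X => x+x+X+X   [X -> x]
x+x+X+X => x+x+x+X   [X -> x]
x+x+x+X => x+x+x+x   [X -> x]

E => P => P+X => P+X+X => P+X+X+X => X+X+X+X => x+X+X+X => x+x+X+X => x+x+x+X => x+x+x+x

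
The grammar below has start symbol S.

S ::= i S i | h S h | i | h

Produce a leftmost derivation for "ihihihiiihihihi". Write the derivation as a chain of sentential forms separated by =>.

S=>iSi=>ihShi=>ihiSihi=>ihihShihi=>ihihiSihihi=>ihihihShihihi=>ihihihiSihihihi=>ihihihiiihihihi

S => iSi   [S ::= i S i]
iSi => ihShi   [S ::= h S h]
ihShi => ihiSihi   [S ::= i S i]
ihiSihi => ihihShihi   [S ::= h S h]
ihihShihi => ihihiSihihi   [S ::= i S i]
ihihiSihihi => ihihihShihihi   [S ::= h S h]
ihihihShihihi => ihihihiSihihihi   [S ::= i S i]
ihihihiSihihihi => ihihihiiihihihi   [S ::= i]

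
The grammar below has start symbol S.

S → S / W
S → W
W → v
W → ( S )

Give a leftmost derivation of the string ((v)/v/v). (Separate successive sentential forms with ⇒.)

S ⇒ W ⇒ (S) ⇒ (S/W) ⇒ (S/W/W) ⇒ (W/W/W) ⇒ ((S)/W/W) ⇒ ((W)/W/W) ⇒ ((v)/W/W) ⇒ ((v)/v/W) ⇒ ((v)/v/v)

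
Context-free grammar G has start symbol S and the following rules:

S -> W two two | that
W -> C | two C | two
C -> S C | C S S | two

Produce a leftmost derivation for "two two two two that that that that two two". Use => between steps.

S => W two two => C two two => C S S two two => C S S S S two two => S C S S S S two two => W two two C S S S S two two => two two two C S S S S two two => two two two two S S S S two two => two two two two that S S S two two => two two two two that that S S two two => two two two two that that that S two two => two two two two that that that that two two

S => W two two   [S -> W two two]
W two two => C two two   [W -> C]
C two two => C S S two two   [C -> C S S]
C S S two two => C S S S S two two   [C -> C S S]
C S S S S two two => S C S S S S two two   [C -> S C]
S C S S S S two two => W two two C S S S S two two   [S -> W two two]
W two two C S S S S two two => two two two C S S S S two two   [W -> two]
two two two C S S S S two two => two two two two S S S S two two   [C -> two]
two two two two S S S S two two => two two two two that S S S two two   [S -> that]
two two two two that S S S two two => two two two two that that S S two two   [S -> that]
two two two two that that S S two two => two two two two that that that S two two   [S -> that]
two two two two that that that S two two => two two two two that that that that two two   [S -> that]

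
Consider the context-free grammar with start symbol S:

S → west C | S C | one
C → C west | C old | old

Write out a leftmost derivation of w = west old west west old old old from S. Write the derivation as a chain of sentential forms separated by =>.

S => S C   [S → S C]
S C => S C C   [S → S C]
S C C => S C C C   [S → S C]
S C C C => west C C C C   [S → west C]
west C C C C => west C west C C C   [C → C west]
west C west C C C => west C west west C C C   [C → C west]
west C west west C C C => west old west west C C C   [C → old]
west old west west C C C => west old west west old C C   [C → old]
west old west west old C C => west old west west old old C   [C → old]
west old west west old old C => west old west west old old old   [C → old]

S => S C => S C C => S C C C => west C C C C => west C west C C C => west C west west C C C => west old west west C C C => west old west west old C C => west old west west old old C => west old west west old old old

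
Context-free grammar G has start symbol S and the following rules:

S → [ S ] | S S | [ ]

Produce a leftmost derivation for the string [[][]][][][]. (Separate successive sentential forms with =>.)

S=>SS=>SSS=>SSSS=>[S]SSS=>[SS]SSS=>[[]S]SSS=>[[][]]SSS=>[[][]][]SS=>[[][]][][]S=>[[][]][][][]

S => SS   [S → S S]
SS => SSS   [S → S S]
SSS => SSSS   [S → S S]
SSSS => [S]SSS   [S → [ S ]]
[S]SSS => [SS]SSS   [S → S S]
[SS]SSS => [[]S]SSS   [S → [ ]]
[[]S]SSS => [[][]]SSS   [S → [ ]]
[[][]]SSS => [[][]][]SS   [S → [ ]]
[[][]][]SS => [[][]][][]S   [S → [ ]]
[[][]][][]S => [[][]][][][]   [S → [ ]]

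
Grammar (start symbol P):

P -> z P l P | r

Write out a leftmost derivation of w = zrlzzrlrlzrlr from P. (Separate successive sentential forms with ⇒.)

P ⇒ zPlP   [P -> z P l P]
zPlP ⇒ zrlP   [P -> r]
zrlP ⇒ zrlzPlP   [P -> z P l P]
zrlzPlP ⇒ zrlzzPlPlP   [P -> z P l P]
zrlzzPlPlP ⇒ zrlzzrlPlP   [P -> r]
zrlzzrlPlP ⇒ zrlzzrlrlP   [P -> r]
zrlzzrlrlP ⇒ zrlzzrlrlzPlP   [P -> z P l P]
zrlzzrlrlzPlP ⇒ zrlzzrlrlzrlP   [P -> r]
zrlzzrlrlzrlP ⇒ zrlzzrlrlzrlr   [P -> r]

P ⇒ zPlP ⇒ zrlP ⇒ zrlzPlP ⇒ zrlzzPlPlP ⇒ zrlzzrlPlP ⇒ zrlzzrlrlP ⇒ zrlzzrlrlzPlP ⇒ zrlzzrlrlzrlP ⇒ zrlzzrlrlzrlr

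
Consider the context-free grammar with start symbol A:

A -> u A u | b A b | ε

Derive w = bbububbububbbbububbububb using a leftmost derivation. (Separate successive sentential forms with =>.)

A => bAb => bbAbb => bbuAubb => bbubAbubb => bbubuAububb => bbububAbububb => bbububbAbbububb => bbububbuAubbububb => bbububbubAbubbububb => bbububbubuAububbububb => bbububbububAbububbububb => bbububbububbAbbububbububb => bbububbububbbbububbububb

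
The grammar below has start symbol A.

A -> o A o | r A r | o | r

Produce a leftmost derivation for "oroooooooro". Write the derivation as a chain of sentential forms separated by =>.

A => oAo   [A -> o A o]
oAo => orAro   [A -> r A r]
orAro => oroAoro   [A -> o A o]
oroAoro => orooAooro   [A -> o A o]
orooAooro => oroooAoooro   [A -> o A o]
oroooAoooro => oroooooooro   [A -> o]

A => oAo => orAro => oroAoro => orooAooro => oroooAoooro => oroooooooro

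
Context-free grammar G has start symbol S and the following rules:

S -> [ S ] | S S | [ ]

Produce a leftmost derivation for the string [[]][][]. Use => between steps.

S=>SS=>SSS=>[S]SS=>[[]]SS=>[[]][]S=>[[]][][]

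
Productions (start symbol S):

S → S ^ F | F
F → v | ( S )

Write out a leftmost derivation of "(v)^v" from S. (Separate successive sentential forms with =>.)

S => S^F   [S → S ^ F]
S^F => F^F   [S → F]
F^F => (S)^F   [F → ( S )]
(S)^F => (F)^F   [S → F]
(F)^F => (v)^F   [F → v]
(v)^F => (v)^v   [F → v]

S => S^F => F^F => (S)^F => (F)^F => (v)^F => (v)^v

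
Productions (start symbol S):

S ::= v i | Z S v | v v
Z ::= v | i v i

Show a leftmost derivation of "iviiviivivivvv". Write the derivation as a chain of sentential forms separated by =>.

S => ZSv   [S ::= Z S v]
ZSv => iviSv   [Z ::= i v i]
iviSv => iviZSvv   [S ::= Z S v]
iviZSvv => iviiviSvv   [Z ::= i v i]
iviiviSvv => iviiviZSvvv   [S ::= Z S v]
iviiviZSvvv => iviiviiviSvvv   [Z ::= i v i]
iviiviiviSvvv => iviiviivivivvv   [S ::= v i]

S => ZSv => iviSv => iviZSvv => iviiviSvv => iviiviZSvvv => iviiviiviSvvv => iviiviivivivvv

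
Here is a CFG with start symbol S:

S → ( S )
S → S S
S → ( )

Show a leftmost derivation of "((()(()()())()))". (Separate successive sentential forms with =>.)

S => (S) => ((S)) => ((SS)) => ((()S)) => ((()SS)) => ((()(S)S)) => ((()(SS)S)) => ((()(SSS)S)) => ((()(()SS)S)) => ((()(()()S)S)) => ((()(()()())S)) => ((()(()()())()))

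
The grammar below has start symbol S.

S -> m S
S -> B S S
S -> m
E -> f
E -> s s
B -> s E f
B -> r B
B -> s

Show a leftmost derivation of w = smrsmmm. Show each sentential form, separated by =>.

S => BSS   [S -> B S S]
BSS => sSS   [B -> s]
sSS => smSS   [S -> m S]
smSS => smBSSS   [S -> B S S]
smBSSS => smrBSSS   [B -> r B]
smrBSSS => smrsSSS   [B -> s]
smrsSSS => smrsmSS   [S -> m]
smrsmSS => smrsmmS   [S -> m]
smrsmmS => smrsmmm   [S -> m]

S => BSS => sSS => smSS => smBSSS => smrBSSS => smrsSSS => smrsmSS => smrsmmS => smrsmmm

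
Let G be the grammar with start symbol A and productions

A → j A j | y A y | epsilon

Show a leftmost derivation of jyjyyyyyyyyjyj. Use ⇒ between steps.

A ⇒ jAj   [A → j A j]
jAj ⇒ jyAyj   [A → y A y]
jyAyj ⇒ jyjAjyj   [A → j A j]
jyjAjyj ⇒ jyjyAyjyj   [A → y A y]
jyjyAyjyj ⇒ jyjyyAyyjyj   [A → y A y]
jyjyyAyyjyj ⇒ jyjyyyAyyyjyj   [A → y A y]
jyjyyyAyyyjyj ⇒ jyjyyyyAyyyyjyj   [A → y A y]
jyjyyyyAyyyyjyj ⇒ jyjyyyyyyyyjyj   [A → epsilon]

A ⇒ jAj ⇒ jyAyj ⇒ jyjAjyj ⇒ jyjyAyjyj ⇒ jyjyyAyyjyj ⇒ jyjyyyAyyyjyj ⇒ jyjyyyyAyyyyjyj ⇒ jyjyyyyyyyyjyj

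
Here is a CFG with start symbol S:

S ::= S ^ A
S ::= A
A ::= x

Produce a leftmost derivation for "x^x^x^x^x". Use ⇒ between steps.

S⇒S^A⇒S^A^A⇒S^A^A^A⇒S^A^A^A^A⇒A^A^A^A^A⇒x^A^A^A^A⇒x^x^A^A^A⇒x^x^x^A^A⇒x^x^x^x^A⇒x^x^x^x^x

S ⇒ S^A   [S ::= S ^ A]
S^A ⇒ S^A^A   [S ::= S ^ A]
S^A^A ⇒ S^A^A^A   [S ::= S ^ A]
S^A^A^A ⇒ S^A^A^A^A   [S ::= S ^ A]
S^A^A^A^A ⇒ A^A^A^A^A   [S ::= A]
A^A^A^A^A ⇒ x^A^A^A^A   [A ::= x]
x^A^A^A^A ⇒ x^x^A^A^A   [A ::= x]
x^x^A^A^A ⇒ x^x^x^A^A   [A ::= x]
x^x^x^A^A ⇒ x^x^x^x^A   [A ::= x]
x^x^x^x^A ⇒ x^x^x^x^x   [A ::= x]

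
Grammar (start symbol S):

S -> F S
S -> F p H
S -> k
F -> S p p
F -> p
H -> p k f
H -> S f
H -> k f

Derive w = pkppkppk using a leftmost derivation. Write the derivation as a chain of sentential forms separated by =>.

S=>FS=>SppS=>FSppS=>SppSppS=>FSppSppS=>pSppSppS=>pkppSppS=>pkppkppS=>pkppkppk

S => FS   [S -> F S]
FS => SppS   [F -> S p p]
SppS => FSppS   [S -> F S]
FSppS => SppSppS   [F -> S p p]
SppSppS => FSppSppS   [S -> F S]
FSppSppS => pSppSppS   [F -> p]
pSppSppS => pkppSppS   [S -> k]
pkppSppS => pkppkppS   [S -> k]
pkppkppS => pkppkppk   [S -> k]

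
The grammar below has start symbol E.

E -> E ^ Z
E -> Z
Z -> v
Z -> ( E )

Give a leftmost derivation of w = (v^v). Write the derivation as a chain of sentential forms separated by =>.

E => Z   [E -> Z]
Z => (E)   [Z -> ( E )]
(E) => (E^Z)   [E -> E ^ Z]
(E^Z) => (Z^Z)   [E -> Z]
(Z^Z) => (v^Z)   [Z -> v]
(v^Z) => (v^v)   [Z -> v]

E => Z => (E) => (E^Z) => (Z^Z) => (v^Z) => (v^v)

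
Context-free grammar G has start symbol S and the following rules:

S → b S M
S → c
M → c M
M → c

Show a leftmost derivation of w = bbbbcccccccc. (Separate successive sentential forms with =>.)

S=>bSM=>bbSMM=>bbbSMMM=>bbbbSMMMM=>bbbbcMMMM=>bbbbccMMMM=>bbbbcccMMMM=>bbbbccccMMM=>bbbbcccccMMM=>bbbbccccccMM=>bbbbcccccccM=>bbbbcccccccc

S => bSM   [S → b S M]
bSM => bbSMM   [S → b S M]
bbSMM => bbbSMMM   [S → b S M]
bbbSMMM => bbbbSMMMM   [S → b S M]
bbbbSMMMM => bbbbcMMMM   [S → c]
bbbbcMMMM => bbbbccMMMM   [M → c M]
bbbbccMMMM => bbbbcccMMMM   [M → c M]
bbbbcccMMMM => bbbbccccMMM   [M → c]
bbbbccccMMM => bbbbcccccMMM   [M → c M]
bbbbcccccMMM => bbbbccccccMM   [M → c]
bbbbccccccMM => bbbbcccccccM   [M → c]
bbbbcccccccM => bbbbcccccccc   [M → c]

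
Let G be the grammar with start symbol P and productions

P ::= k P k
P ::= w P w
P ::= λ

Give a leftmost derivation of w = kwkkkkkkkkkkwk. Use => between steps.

P => kPk => kwPwk => kwkPkwk => kwkkPkkwk => kwkkkPkkkwk => kwkkkkPkkkkwk => kwkkkkkPkkkkkwk => kwkkkkkkkkkkwk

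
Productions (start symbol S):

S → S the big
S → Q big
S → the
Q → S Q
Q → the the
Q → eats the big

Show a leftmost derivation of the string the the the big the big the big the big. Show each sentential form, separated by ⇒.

S ⇒ S the big ⇒ S the big the big ⇒ S the big the big the big ⇒ Q big the big the big the big ⇒ S Q big the big the big the big ⇒ the Q big the big the big the big ⇒ the the the big the big the big the big

S ⇒ S the big   [S → S the big]
S the big ⇒ S the big the big   [S → S the big]
S the big the big ⇒ S the big the big the big   [S → S the big]
S the big the big the big ⇒ Q big the big the big the big   [S → Q big]
Q big the big the big the big ⇒ S Q big the big the big the big   [Q → S Q]
S Q big the big the big the big ⇒ the Q big the big the big the big   [S → the]
the Q big the big the big the big ⇒ the the the big the big the big the big   [Q → the the]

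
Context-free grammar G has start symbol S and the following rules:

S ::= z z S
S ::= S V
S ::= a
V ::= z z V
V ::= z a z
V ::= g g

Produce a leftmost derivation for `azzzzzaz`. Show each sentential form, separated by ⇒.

S ⇒ SV   [S ::= S V]
SV ⇒ aV   [S ::= a]
aV ⇒ azzV   [V ::= z z V]
azzV ⇒ azzzzV   [V ::= z z V]
azzzzV ⇒ azzzzzaz   [V ::= z a z]

S ⇒ SV ⇒ aV ⇒ azzV ⇒ azzzzV ⇒ azzzzzaz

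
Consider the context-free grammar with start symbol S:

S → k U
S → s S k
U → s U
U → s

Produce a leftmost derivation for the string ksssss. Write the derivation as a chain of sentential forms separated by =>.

S=>kU=>ksU=>kssU=>ksssU=>kssssU=>ksssss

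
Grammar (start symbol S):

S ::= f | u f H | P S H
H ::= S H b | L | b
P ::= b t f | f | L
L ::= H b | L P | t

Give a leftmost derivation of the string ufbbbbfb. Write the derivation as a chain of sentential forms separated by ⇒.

S ⇒ PSH   [S ::= P S H]
PSH ⇒ LSH   [P ::= L]
LSH ⇒ HbSH   [L ::= H b]
HbSH ⇒ SHbbSH   [H ::= S H b]
SHbbSH ⇒ ufHHbbSH   [S ::= u f H]
ufHHbbSH ⇒ ufbHbbSH   [H ::= b]
ufbHbbSH ⇒ ufbbbbSH   [H ::= b]
ufbbbbSH ⇒ ufbbbbfH   [S ::= f]
ufbbbbfH ⇒ ufbbbbfb   [H ::= b]

S ⇒ PSH ⇒ LSH ⇒ HbSH ⇒ SHbbSH ⇒ ufHHbbSH ⇒ ufbHbbSH ⇒ ufbbbbSH ⇒ ufbbbbfH ⇒ ufbbbbfb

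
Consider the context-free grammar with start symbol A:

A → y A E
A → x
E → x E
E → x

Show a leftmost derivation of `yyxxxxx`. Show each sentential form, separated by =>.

A=>yAE=>yyAEE=>yyxEE=>yyxxEE=>yyxxxE=>yyxxxxE=>yyxxxxx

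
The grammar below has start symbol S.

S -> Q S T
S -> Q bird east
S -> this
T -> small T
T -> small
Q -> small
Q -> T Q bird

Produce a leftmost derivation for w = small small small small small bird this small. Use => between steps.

S => Q S T => T Q bird S T => small T Q bird S T => small small T Q bird S T => small small small T Q bird S T => small small small small Q bird S T => small small small small small bird S T => small small small small small bird this T => small small small small small bird this small

S => Q S T   [S -> Q S T]
Q S T => T Q bird S T   [Q -> T Q bird]
T Q bird S T => small T Q bird S T   [T -> small T]
small T Q bird S T => small small T Q bird S T   [T -> small T]
small small T Q bird S T => small small small T Q bird S T   [T -> small T]
small small small T Q bird S T => small small small small Q bird S T   [T -> small]
small small small small Q bird S T => small small small small small bird S T   [Q -> small]
small small small small small bird S T => small small small small small bird this T   [S -> this]
small small small small small bird this T => small small small small small bird this small   [T -> small]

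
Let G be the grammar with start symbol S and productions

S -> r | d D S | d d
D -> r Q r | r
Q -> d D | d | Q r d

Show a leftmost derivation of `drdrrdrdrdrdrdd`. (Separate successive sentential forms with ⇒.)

S ⇒ dDS ⇒ drQrS ⇒ drdDrS ⇒ drdrrS ⇒ drdrrdDS ⇒ drdrrdrS ⇒ drdrrdrdDS ⇒ drdrrdrdrQrS ⇒ drdrrdrdrdrS ⇒ drdrrdrdrdrdDS ⇒ drdrrdrdrdrdrS ⇒ drdrrdrdrdrdrdd

S ⇒ dDS   [S -> d D S]
dDS ⇒ drQrS   [D -> r Q r]
drQrS ⇒ drdDrS   [Q -> d D]
drdDrS ⇒ drdrrS   [D -> r]
drdrrS ⇒ drdrrdDS   [S -> d D S]
drdrrdDS ⇒ drdrrdrS   [D -> r]
drdrrdrS ⇒ drdrrdrdDS   [S -> d D S]
drdrrdrdDS ⇒ drdrrdrdrQrS   [D -> r Q r]
drdrrdrdrQrS ⇒ drdrrdrdrdrS   [Q -> d]
drdrrdrdrdrS ⇒ drdrrdrdrdrdDS   [S -> d D S]
drdrrdrdrdrdDS ⇒ drdrrdrdrdrdrS   [D -> r]
drdrrdrdrdrdrS ⇒ drdrrdrdrdrdrdd   [S -> d d]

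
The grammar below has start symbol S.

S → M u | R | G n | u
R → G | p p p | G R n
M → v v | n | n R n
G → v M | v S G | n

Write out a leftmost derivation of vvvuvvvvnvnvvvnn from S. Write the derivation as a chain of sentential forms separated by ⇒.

S ⇒ Gn ⇒ vSGn ⇒ vMuGn ⇒ vvvuGn ⇒ vvvuvSGn ⇒ vvvuvGnGn ⇒ vvvuvvMnGn ⇒ vvvuvvvvnGn ⇒ vvvuvvvvnvMn ⇒ vvvuvvvvnvnRnn ⇒ vvvuvvvvnvnGnn ⇒ vvvuvvvvnvnvMnn ⇒ vvvuvvvvnvnvvvnn

S ⇒ Gn   [S → G n]
Gn ⇒ vSGn   [G → v S G]
vSGn ⇒ vMuGn   [S → M u]
vMuGn ⇒ vvvuGn   [M → v v]
vvvuGn ⇒ vvvuvSGn   [G → v S G]
vvvuvSGn ⇒ vvvuvGnGn   [S → G n]
vvvuvGnGn ⇒ vvvuvvMnGn   [G → v M]
vvvuvvMnGn ⇒ vvvuvvvvnGn   [M → v v]
vvvuvvvvnGn ⇒ vvvuvvvvnvMn   [G → v M]
vvvuvvvvnvMn ⇒ vvvuvvvvnvnRnn   [M → n R n]
vvvuvvvvnvnRnn ⇒ vvvuvvvvnvnGnn   [R → G]
vvvuvvvvnvnGnn ⇒ vvvuvvvvnvnvMnn   [G → v M]
vvvuvvvvnvnvMnn ⇒ vvvuvvvvnvnvvvnn   [M → v v]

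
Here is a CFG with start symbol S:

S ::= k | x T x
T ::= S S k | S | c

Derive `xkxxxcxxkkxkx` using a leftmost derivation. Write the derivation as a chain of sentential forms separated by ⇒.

S ⇒ xTx ⇒ xSSkx ⇒ xkSkx ⇒ xkxTxkx ⇒ xkxSSkxkx ⇒ xkxxTxSkxkx ⇒ xkxxSxSkxkx ⇒ xkxxxTxxSkxkx ⇒ xkxxxcxxSkxkx ⇒ xkxxxcxxkkxkx

S ⇒ xTx   [S ::= x T x]
xTx ⇒ xSSkx   [T ::= S S k]
xSSkx ⇒ xkSkx   [S ::= k]
xkSkx ⇒ xkxTxkx   [S ::= x T x]
xkxTxkx ⇒ xkxSSkxkx   [T ::= S S k]
xkxSSkxkx ⇒ xkxxTxSkxkx   [S ::= x T x]
xkxxTxSkxkx ⇒ xkxxSxSkxkx   [T ::= S]
xkxxSxSkxkx ⇒ xkxxxTxxSkxkx   [S ::= x T x]
xkxxxTxxSkxkx ⇒ xkxxxcxxSkxkx   [T ::= c]
xkxxxcxxSkxkx ⇒ xkxxxcxxkkxkx   [S ::= k]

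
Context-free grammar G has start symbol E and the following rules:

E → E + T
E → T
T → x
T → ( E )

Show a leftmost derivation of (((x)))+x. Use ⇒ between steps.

E ⇒ E+T   [E → E + T]
E+T ⇒ T+T   [E → T]
T+T ⇒ (E)+T   [T → ( E )]
(E)+T ⇒ (T)+T   [E → T]
(T)+T ⇒ ((E))+T   [T → ( E )]
((E))+T ⇒ ((T))+T   [E → T]
((T))+T ⇒ (((E)))+T   [T → ( E )]
(((E)))+T ⇒ (((T)))+T   [E → T]
(((T)))+T ⇒ (((x)))+T   [T → x]
(((x)))+T ⇒ (((x)))+x   [T → x]

E ⇒ E+T ⇒ T+T ⇒ (E)+T ⇒ (T)+T ⇒ ((E))+T ⇒ ((T))+T ⇒ (((E)))+T ⇒ (((T)))+T ⇒ (((x)))+T ⇒ (((x)))+x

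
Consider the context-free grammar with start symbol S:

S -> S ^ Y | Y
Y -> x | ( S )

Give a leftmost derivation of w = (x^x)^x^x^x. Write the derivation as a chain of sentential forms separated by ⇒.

S ⇒ S^Y ⇒ S^Y^Y ⇒ S^Y^Y^Y ⇒ Y^Y^Y^Y ⇒ (S)^Y^Y^Y ⇒ (S^Y)^Y^Y^Y ⇒ (Y^Y)^Y^Y^Y ⇒ (x^Y)^Y^Y^Y ⇒ (x^x)^Y^Y^Y ⇒ (x^x)^x^Y^Y ⇒ (x^x)^x^x^Y ⇒ (x^x)^x^x^x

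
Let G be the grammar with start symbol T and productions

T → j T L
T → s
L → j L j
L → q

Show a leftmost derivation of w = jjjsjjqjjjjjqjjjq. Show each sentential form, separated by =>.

T => jTL => jjTLL => jjjTLLL => jjjsLLL => jjjsjLjLL => jjjsjjLjjLL => jjjsjjqjjLL => jjjsjjqjjjLjL => jjjsjjqjjjjLjjL => jjjsjjqjjjjjLjjjL => jjjsjjqjjjjjqjjjL => jjjsjjqjjjjjqjjjq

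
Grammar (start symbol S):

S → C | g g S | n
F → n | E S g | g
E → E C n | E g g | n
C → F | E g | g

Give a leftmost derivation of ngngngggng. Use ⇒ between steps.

S ⇒ C   [S → C]
C ⇒ Eg   [C → E g]
Eg ⇒ ECng   [E → E C n]
ECng ⇒ EggCng   [E → E g g]
EggCng ⇒ ECnggCng   [E → E C n]
ECnggCng ⇒ ECnCnggCng   [E → E C n]
ECnCnggCng ⇒ nCnCnggCng   [E → n]
nCnCnggCng ⇒ ngnCnggCng   [C → g]
ngnCnggCng ⇒ ngngnggCng   [C → g]
ngngnggCng ⇒ ngngngggng   [C → g]

S⇒C⇒Eg⇒ECng⇒EggCng⇒ECnggCng⇒ECnCnggCng⇒nCnCnggCng⇒ngnCnggCng⇒ngngnggCng⇒ngngngggng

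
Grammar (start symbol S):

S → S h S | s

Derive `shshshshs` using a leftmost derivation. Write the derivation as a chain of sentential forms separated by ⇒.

S ⇒ ShS   [S → S h S]
ShS ⇒ ShShS   [S → S h S]
ShShS ⇒ ShShShS   [S → S h S]
ShShShS ⇒ ShShShShS   [S → S h S]
ShShShShS ⇒ shShShShS   [S → s]
shShShShS ⇒ shshShShS   [S → s]
shshShShS ⇒ shshshShS   [S → s]
shshshShS ⇒ shshshshS   [S → s]
shshshshS ⇒ shshshshs   [S → s]

S ⇒ ShS ⇒ ShShS ⇒ ShShShS ⇒ ShShShShS ⇒ shShShShS ⇒ shshShShS ⇒ shshshShS ⇒ shshshshS ⇒ shshshshs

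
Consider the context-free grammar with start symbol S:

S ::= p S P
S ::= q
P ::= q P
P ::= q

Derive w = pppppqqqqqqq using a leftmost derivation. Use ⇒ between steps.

S⇒pSP⇒ppSPP⇒pppSPPP⇒ppppSPPPP⇒pppppSPPPPP⇒pppppqPPPPP⇒pppppqqPPPPP⇒pppppqqqPPPP⇒pppppqqqqPPP⇒pppppqqqqqPP⇒pppppqqqqqqP⇒pppppqqqqqqq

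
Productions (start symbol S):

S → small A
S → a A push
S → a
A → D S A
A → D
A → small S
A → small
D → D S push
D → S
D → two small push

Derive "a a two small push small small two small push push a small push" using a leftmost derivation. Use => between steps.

S => a A push => a D S A push => a S S A push => a a A push S A push => a a D S A push S A push => a a two small push S A push S A push => a a two small push small A A push S A push => a a two small push small small A push S A push => a a two small push small small D push S A push => a a two small push small small two small push push S A push => a a two small push small small two small push push a A push => a a two small push small small two small push push a small push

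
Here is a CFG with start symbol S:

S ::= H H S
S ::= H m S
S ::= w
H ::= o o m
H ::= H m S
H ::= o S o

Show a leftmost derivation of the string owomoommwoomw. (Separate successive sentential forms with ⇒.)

S ⇒ HHS   [S ::= H H S]
HHS ⇒ HmSHS   [H ::= H m S]
HmSHS ⇒ oSomSHS   [H ::= o S o]
oSomSHS ⇒ owomSHS   [S ::= w]
owomSHS ⇒ owomHmSHS   [S ::= H m S]
owomHmSHS ⇒ owomoommSHS   [H ::= o o m]
owomoommSHS ⇒ owomoommwHS   [S ::= w]
owomoommwHS ⇒ owomoommwoomS   [H ::= o o m]
owomoommwoomS ⇒ owomoommwoomw   [S ::= w]

S⇒HHS⇒HmSHS⇒oSomSHS⇒owomSHS⇒owomHmSHS⇒owomoommSHS⇒owomoommwHS⇒owomoommwoomS⇒owomoommwoomw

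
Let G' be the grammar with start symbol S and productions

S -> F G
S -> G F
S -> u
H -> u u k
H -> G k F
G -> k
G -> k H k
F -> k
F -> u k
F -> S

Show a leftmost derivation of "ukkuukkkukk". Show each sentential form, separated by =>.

S => FG => SG => uG => ukHk => ukGkFk => ukkHkkFk => ukkuukkkFk => ukkuukkkSk => ukkuukkkFGk => ukkuukkkSGk => ukkuukkkuGk => ukkuukkkukk

S => FG   [S -> F G]
FG => SG   [F -> S]
SG => uG   [S -> u]
uG => ukHk   [G -> k H k]
ukHk => ukGkFk   [H -> G k F]
ukGkFk => ukkHkkFk   [G -> k H k]
ukkHkkFk => ukkuukkkFk   [H -> u u k]
ukkuukkkFk => ukkuukkkSk   [F -> S]
ukkuukkkSk => ukkuukkkFGk   [S -> F G]
ukkuukkkFGk => ukkuukkkSGk   [F -> S]
ukkuukkkSGk => ukkuukkkuGk   [S -> u]
ukkuukkkuGk => ukkuukkkukk   [G -> k]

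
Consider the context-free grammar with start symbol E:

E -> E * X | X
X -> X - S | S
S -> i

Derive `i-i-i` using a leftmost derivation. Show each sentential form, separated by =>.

E => X   [E -> X]
X => X-S   [X -> X - S]
X-S => X-S-S   [X -> X - S]
X-S-S => S-S-S   [X -> S]
S-S-S => i-S-S   [S -> i]
i-S-S => i-i-S   [S -> i]
i-i-S => i-i-i   [S -> i]

E=>X=>X-S=>X-S-S=>S-S-S=>i-S-S=>i-i-S=>i-i-i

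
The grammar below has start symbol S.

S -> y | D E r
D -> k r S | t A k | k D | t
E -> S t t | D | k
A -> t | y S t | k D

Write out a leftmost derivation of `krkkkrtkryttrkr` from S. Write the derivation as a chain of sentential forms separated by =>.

S => DEr => krSEr => krDErEr => krkDErEr => krkkDErEr => krkkkrSErEr => krkkkrDErErEr => krkkkrtErErEr => krkkkrtkrErEr => krkkkrtkrSttrEr => krkkkrtkryttrEr => krkkkrtkryttrkr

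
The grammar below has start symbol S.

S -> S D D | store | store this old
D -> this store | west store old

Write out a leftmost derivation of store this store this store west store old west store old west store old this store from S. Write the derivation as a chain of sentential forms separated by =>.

S => S D D => S D D D D => S D D D D D D => store D D D D D D => store this store D D D D D => store this store this store D D D D => store this store this store west store old D D D => store this store this store west store old west store old D D => store this store this store west store old west store old west store old D => store this store this store west store old west store old west store old this store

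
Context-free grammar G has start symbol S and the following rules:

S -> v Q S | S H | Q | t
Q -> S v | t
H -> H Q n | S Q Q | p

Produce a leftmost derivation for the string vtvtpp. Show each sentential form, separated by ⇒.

S⇒SH⇒SHH⇒vQSHH⇒vSvSHH⇒vQvSHH⇒vtvSHH⇒vtvtHH⇒vtvtpH⇒vtvtpp

S ⇒ SH   [S -> S H]
SH ⇒ SHH   [S -> S H]
SHH ⇒ vQSHH   [S -> v Q S]
vQSHH ⇒ vSvSHH   [Q -> S v]
vSvSHH ⇒ vQvSHH   [S -> Q]
vQvSHH ⇒ vtvSHH   [Q -> t]
vtvSHH ⇒ vtvtHH   [S -> t]
vtvtHH ⇒ vtvtpH   [H -> p]
vtvtpH ⇒ vtvtpp   [H -> p]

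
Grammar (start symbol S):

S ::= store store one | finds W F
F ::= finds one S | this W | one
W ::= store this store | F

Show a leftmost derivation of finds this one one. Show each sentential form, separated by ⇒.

S ⇒ finds W F ⇒ finds F F ⇒ finds this W F ⇒ finds this F F ⇒ finds this one F ⇒ finds this one one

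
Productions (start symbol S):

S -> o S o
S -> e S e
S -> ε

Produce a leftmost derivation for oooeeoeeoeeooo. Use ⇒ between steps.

S ⇒ oSo   [S -> o S o]
oSo ⇒ ooSoo   [S -> o S o]
ooSoo ⇒ oooSooo   [S -> o S o]
oooSooo ⇒ oooeSeooo   [S -> e S e]
oooeSeooo ⇒ oooeeSeeooo   [S -> e S e]
oooeeSeeooo ⇒ oooeeoSoeeooo   [S -> o S o]
oooeeoSoeeooo ⇒ oooeeoeSeoeeooo   [S -> e S e]
oooeeoeSeoeeooo ⇒ oooeeoeeoeeooo   [S -> ε]

S⇒oSo⇒ooSoo⇒oooSooo⇒oooeSeooo⇒oooeeSeeooo⇒oooeeoSoeeooo⇒oooeeoeSeoeeooo⇒oooeeoeeoeeooo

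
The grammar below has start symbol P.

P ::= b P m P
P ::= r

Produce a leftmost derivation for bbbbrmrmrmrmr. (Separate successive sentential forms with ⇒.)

P ⇒ bPmP   [P ::= b P m P]
bPmP ⇒ bbPmPmP   [P ::= b P m P]
bbPmPmP ⇒ bbbPmPmPmP   [P ::= b P m P]
bbbPmPmPmP ⇒ bbbbPmPmPmPmP   [P ::= b P m P]
bbbbPmPmPmPmP ⇒ bbbbrmPmPmPmP   [P ::= r]
bbbbrmPmPmPmP ⇒ bbbbrmrmPmPmP   [P ::= r]
bbbbrmrmPmPmP ⇒ bbbbrmrmrmPmP   [P ::= r]
bbbbrmrmrmPmP ⇒ bbbbrmrmrmrmP   [P ::= r]
bbbbrmrmrmrmP ⇒ bbbbrmrmrmrmr   [P ::= r]

P ⇒ bPmP ⇒ bbPmPmP ⇒ bbbPmPmPmP ⇒ bbbbPmPmPmPmP ⇒ bbbbrmPmPmPmP ⇒ bbbbrmrmPmPmP ⇒ bbbbrmrmrmPmP ⇒ bbbbrmrmrmrmP ⇒ bbbbrmrmrmrmr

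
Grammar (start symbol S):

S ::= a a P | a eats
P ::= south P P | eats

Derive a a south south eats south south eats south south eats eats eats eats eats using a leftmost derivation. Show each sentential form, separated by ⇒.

S ⇒ a a P   [S ::= a a P]
a a P ⇒ a a south P P   [P ::= south P P]
a a south P P ⇒ a a south south P P P   [P ::= south P P]
a a south south P P P ⇒ a a south south eats P P   [P ::= eats]
a a south south eats P P ⇒ a a south south eats south P P P   [P ::= south P P]
a a south south eats south P P P ⇒ a a south south eats south south P P P P   [P ::= south P P]
a a south south eats south south P P P P ⇒ a a south south eats south south eats P P P   [P ::= eats]
a a south south eats south south eats P P P ⇒ a a south south eats south south eats south P P P P   [P ::= south P P]
a a south south eats south south eats south P P P P ⇒ a a south south eats south south eats south south P P P P P   [P ::= south P P]
a a south south eats south south eats south south P P P P P ⇒ a a south south eats south south eats south south eats P P P P   [P ::= eats]
a a south south eats south south eats south south eats P P P P ⇒ a a south south eats south south eats south south eats eats P P P   [P ::= eats]
a a south south eats south south eats south south eats eats P P P ⇒ a a south south eats south south eats south south eats eats eats P P   [P ::= eats]
a a south south eats south south eats south south eats eats eats P P ⇒ a a south south eats south south eats south south eats eats eats eats P   [P ::= eats]
a a south south eats south south eats south south eats eats eats eats P ⇒ a a south south eats south south eats south south eats eats eats eats eats   [P ::= eats]

S ⇒ a a P ⇒ a a south P P ⇒ a a south south P P P ⇒ a a south south eats P P ⇒ a a south south eats south P P P ⇒ a a south south eats south south P P P P ⇒ a a south south eats south south eats P P P ⇒ a a south south eats south south eats south P P P P ⇒ a a south south eats south south eats south south P P P P P ⇒ a a south south eats south south eats south south eats P P P P ⇒ a a south south eats south south eats south south eats eats P P P ⇒ a a south south eats south south eats south south eats eats eats P P ⇒ a a south south eats south south eats south south eats eats eats eats P ⇒ a a south south eats south south eats south south eats eats eats eats eats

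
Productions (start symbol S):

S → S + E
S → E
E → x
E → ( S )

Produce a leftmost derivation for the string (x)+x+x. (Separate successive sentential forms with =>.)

S=>S+E=>S+E+E=>E+E+E=>(S)+E+E=>(E)+E+E=>(x)+E+E=>(x)+x+E=>(x)+x+x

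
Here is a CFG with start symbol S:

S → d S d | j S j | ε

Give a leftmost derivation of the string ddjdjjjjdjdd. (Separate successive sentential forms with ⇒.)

S ⇒ dSd   [S → d S d]
dSd ⇒ ddSdd   [S → d S d]
ddSdd ⇒ ddjSjdd   [S → j S j]
ddjSjdd ⇒ ddjdSdjdd   [S → d S d]
ddjdSdjdd ⇒ ddjdjSjdjdd   [S → j S j]
ddjdjSjdjdd ⇒ ddjdjjSjjdjdd   [S → j S j]
ddjdjjSjjdjdd ⇒ ddjdjjjjdjdd   [S → ε]

S⇒dSd⇒ddSdd⇒ddjSjdd⇒ddjdSdjdd⇒ddjdjSjdjdd⇒ddjdjjSjjdjdd⇒ddjdjjjjdjdd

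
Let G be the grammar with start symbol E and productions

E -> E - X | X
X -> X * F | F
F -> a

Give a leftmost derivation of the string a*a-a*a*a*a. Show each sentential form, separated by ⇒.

E ⇒ E-X ⇒ X-X ⇒ X*F-X ⇒ F*F-X ⇒ a*F-X ⇒ a*a-X ⇒ a*a-X*F ⇒ a*a-X*F*F ⇒ a*a-X*F*F*F ⇒ a*a-F*F*F*F ⇒ a*a-a*F*F*F ⇒ a*a-a*a*F*F ⇒ a*a-a*a*a*F ⇒ a*a-a*a*a*a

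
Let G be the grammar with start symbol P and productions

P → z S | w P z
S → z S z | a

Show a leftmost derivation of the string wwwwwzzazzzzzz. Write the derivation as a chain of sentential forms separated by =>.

P => wPz   [P → w P z]
wPz => wwPzz   [P → w P z]
wwPzz => wwwPzzz   [P → w P z]
wwwPzzz => wwwwPzzzz   [P → w P z]
wwwwPzzzz => wwwwwPzzzzz   [P → w P z]
wwwwwPzzzzz => wwwwwzSzzzzz   [P → z S]
wwwwwzSzzzzz => wwwwwzzSzzzzzz   [S → z S z]
wwwwwzzSzzzzzz => wwwwwzzazzzzzz   [S → a]

P => wPz => wwPzz => wwwPzzz => wwwwPzzzz => wwwwwPzzzzz => wwwwwzSzzzzz => wwwwwzzSzzzzzz => wwwwwzzazzzzzz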